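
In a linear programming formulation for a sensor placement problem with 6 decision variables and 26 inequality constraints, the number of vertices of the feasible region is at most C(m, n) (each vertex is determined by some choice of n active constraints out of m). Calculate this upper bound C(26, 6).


Each vertex corresponds to some choice of n active constraints out of m, so the number of vertices is at most C(m, n) = m! / (n!(m-n)!).
m = 26, n = 6
Numerator: 26 * 25 * 24 * 23 * 22 * 21
Denominator: 6! = 720
C(26, 6) = 230230


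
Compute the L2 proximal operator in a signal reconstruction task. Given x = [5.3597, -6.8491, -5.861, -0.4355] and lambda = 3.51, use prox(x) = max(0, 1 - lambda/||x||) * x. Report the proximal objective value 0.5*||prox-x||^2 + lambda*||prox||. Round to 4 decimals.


Step 1: Compute ||x||.
||x|| = 10.4965
Step 2: Compute scaling factor.
scale = max(0, 1 - 3.51/10.4965) = 0.6656
Step 3: prox(x) = [3.5674, -4.5588, -3.9011, -0.2899]
||prox(x)|| = 6.9865
Step 4: Proximal objective.
0.5*||prox-x||^2 = 6.1601
lambda*||prox|| = 24.5226
Total = 30.6828


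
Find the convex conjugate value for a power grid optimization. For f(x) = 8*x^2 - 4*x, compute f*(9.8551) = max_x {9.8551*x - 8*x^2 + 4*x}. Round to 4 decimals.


f*(y) = sup_x {y*x - a*x^2 - b*x} = sup_x {(y-b)*x - a*x^2}
FOC: (y - b) - 2a*x = 0 => x* = (y - b)/(2a)
x* = (9.8551 + 4)/(2*8) = 0.8659
f*(9.8551) = (y-b)^2/(4a) = (9.8551 + 4)^2/(4*8)
= 191.9638/32 = 5.9989


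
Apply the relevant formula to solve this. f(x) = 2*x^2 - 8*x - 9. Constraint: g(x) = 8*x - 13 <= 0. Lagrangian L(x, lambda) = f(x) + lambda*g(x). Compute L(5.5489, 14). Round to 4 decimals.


Step 1: Evaluate f(x).
f(5.5489) = 2*5.5489^2 - 8*5.5489 - 9 = 8.1894
Step 2: Evaluate g(x).
g(5.5489) = 8*5.5489 - 13 = 31.3912
Step 3: Compute Lagrangian.
L = 8.1894 + 14*31.3912 = 447.6662


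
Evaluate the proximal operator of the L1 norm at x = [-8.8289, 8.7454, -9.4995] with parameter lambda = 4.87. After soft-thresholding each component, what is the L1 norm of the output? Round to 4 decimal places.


Soft-thresholding with lambda = 4.87:
prox(-8.8289) = sign(-8.8289)*max(|-8.8289| - 4.87, 0) = -3.9589
prox(8.7454) = sign(8.7454)*max(|8.7454| - 4.87, 0) = 3.8754
prox(-9.4995) = sign(-9.4995)*max(|-9.4995| - 4.87, 0) = -4.6295
prox(x) = [-3.9589, 3.8754, -4.6295]
||prox(x)||_1 = 3.9589 + 3.8754 + 4.6295 = 12.4638


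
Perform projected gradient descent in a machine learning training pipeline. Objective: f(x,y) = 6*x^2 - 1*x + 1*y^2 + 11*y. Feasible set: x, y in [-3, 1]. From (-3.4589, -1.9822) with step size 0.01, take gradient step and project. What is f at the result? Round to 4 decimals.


Step 1: Compute gradient at (-3.4589, -1.9822).
grad_x = 2*6*-3.4589 - 1 = -42.5068
grad_y = 2*1*-1.9822 + 11 = 7.0356
Step 2: Gradient step.
x_raw = -3.4589 - 0.01*-42.5068 = -3.0338
y_raw = -1.9822 - 0.01*7.0356 = -2.0526
Step 3: Project onto [-3, 1].
x_proj = clip(-3.0338) = -3.0
y_proj = clip(-2.0526) = -2.0526
Step 4: Evaluate f.
f(-3.0, -2.0526) = 38.6349


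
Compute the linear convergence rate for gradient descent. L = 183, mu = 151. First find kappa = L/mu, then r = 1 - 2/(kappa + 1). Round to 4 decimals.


Step 1: Compute the condition number.
kappa = L/mu = 183/151 = 1.2119
Step 2: Compute the convergence rate.
r = 1 - 2/(kappa + 1) = 1 - 2*mu/(L + mu) = (L - mu)/(L + mu) = 32/334 = 0.0958


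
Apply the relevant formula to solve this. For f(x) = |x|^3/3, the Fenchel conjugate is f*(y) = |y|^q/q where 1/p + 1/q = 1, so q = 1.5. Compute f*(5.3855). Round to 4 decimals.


The conjugate exponent q satisfies 1/p + 1/q = 1.
p = 3, so q = 3/(3 - 1) = 1.5
|y|^q = 5.3855^1.5 = 12.498
f*(5.3855) = 12.498 / 1.5 = 8.332


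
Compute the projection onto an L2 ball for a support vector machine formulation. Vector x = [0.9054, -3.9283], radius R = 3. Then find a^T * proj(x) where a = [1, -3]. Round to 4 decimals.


Step 1: Compute ||x|| (intermediates to 6 decimals).
||x|| = sqrt(0.9054^2 + (-3.9283)^2) = 4.031289
Step 2: Project.
Since ||x|| > R, scale = R/||x|| = 3/4.031289 = 0.744179, proj(x) = scale * x
proj(x) = [0.67378, -2.923358]
Step 3: Dot product.
a^T * proj(x) = 1*0.67378 - 3*(-2.923358) = 9.4439


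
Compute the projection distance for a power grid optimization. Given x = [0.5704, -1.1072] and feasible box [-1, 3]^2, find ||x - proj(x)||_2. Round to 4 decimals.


Project each component onto [-1, 3].
clip(0.5704) = 0.5704, clip(-1.1072) = -1.0
Projection = [0.5704, -1.0]
Squared diffs: [0.0, 0.0115]
Distance = sqrt(0.0115) = 0.1072


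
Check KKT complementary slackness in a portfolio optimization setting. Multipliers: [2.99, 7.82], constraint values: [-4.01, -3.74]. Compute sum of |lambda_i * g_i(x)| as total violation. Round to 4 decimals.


KKT complementary slackness check:
lambda_1 * g_1 = 2.99 * -4.01 = -11.9899
lambda_2 * g_2 = 7.82 * -3.74 = -29.2468
Total violation = 11.9899 + 29.2468 = 41.2367


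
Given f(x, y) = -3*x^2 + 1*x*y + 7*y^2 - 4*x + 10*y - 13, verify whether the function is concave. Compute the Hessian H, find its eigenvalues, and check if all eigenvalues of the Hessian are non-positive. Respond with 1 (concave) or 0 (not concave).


The Hessian of f(x,y) = -3*x^2 + 1*x*y + 7*y^2 - 4*x + 10*y - 13 is:
H = [[-6, 1], [1, 14]]
Trace = -6 + 14 = 8
Determinant = -6*14 - (1)^2 = -85
Discriminant = (8)^2 - 4*-85 = 404.0
Eigenvalues: lambda_1 = -6.0499, lambda_2 = 14.0499
The function is not concave.

0


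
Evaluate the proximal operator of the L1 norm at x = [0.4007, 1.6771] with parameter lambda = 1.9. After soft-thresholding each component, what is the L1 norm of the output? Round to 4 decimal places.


Soft-thresholding with lambda = 1.9:
prox(0.4007) = sign(0.4007)*max(|0.4007| - 1.9, 0) = 0.0
prox(1.6771) = sign(1.6771)*max(|1.6771| - 1.9, 0) = 0.0
prox(x) = [0.0, 0.0]
||prox(x)||_1 = 0.0 + 0.0 = 0.0


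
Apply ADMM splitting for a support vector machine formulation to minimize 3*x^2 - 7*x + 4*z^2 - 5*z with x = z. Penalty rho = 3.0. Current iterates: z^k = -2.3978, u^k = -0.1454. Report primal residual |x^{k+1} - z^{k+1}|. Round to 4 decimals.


ADMM iteration with rho = 3.0, z^k = -2.3978, u^k = -0.1454
Step 1: x-update.
Minimize 3*x^2 - 7*x + (3.0/2)*(x + 2.3978 - 0.1454)^2
FOC: (2*3 + 3.0)*x = 7 + 3.0*(-2.3978 + 0.1454)
x^{k+1} = 0.027
Step 2: z-update.
Minimize 4*z^2 - 5*z + (3.0/2)*(0.027 - z - 0.1454)^2
FOC: (2*4 + 3.0)*z = 5 + 3.0*(0.027 - 0.1454)
z^{k+1} = 0.4222
Step 3: u-update.
u^{k+1} = -0.1454 + 0.027 - 0.4222 = -0.5407
Step 4: Primal residual = |0.027 - 0.4222| = 0.3953


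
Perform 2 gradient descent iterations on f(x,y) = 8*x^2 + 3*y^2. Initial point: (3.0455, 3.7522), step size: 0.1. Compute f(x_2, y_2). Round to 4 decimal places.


Gradient descent on f(x,y) = 8*x^2 + 3*y^2.
Starting point: (3.0455, 3.7522), alpha = 0.1
Step 1: grad_x = 2*8*3.0455 = 48.728, grad_y = 2*3*3.7522 = 22.5132
  x_1 = 3.0455 - 0.1*48.728 = -1.8273
  y_1 = 3.7522 - 0.1*22.5132 = 1.5009
Step 2: grad_x = 2*8*-1.8273 = -29.2368, grad_y = 2*3*1.5009 = 9.0053
  x_2 = -1.8273 - 0.1*-29.2368 = 1.0964
  y_2 = 1.5009 - 0.1*9.0053 = 0.6004
f(1.0964, 0.6004) = 8*1.0964^2 + 3*0.6004^2 = 10.6977


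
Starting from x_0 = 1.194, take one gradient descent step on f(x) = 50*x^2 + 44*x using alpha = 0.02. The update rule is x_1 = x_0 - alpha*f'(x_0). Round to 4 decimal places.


We compute the gradient at x_0 and apply the update.
f'(x) = 100*x + 44
f'(1.194) = 100*1.194 + 44 = 163.4
x_1 = 1.194 - 0.02*163.4 = -2.074


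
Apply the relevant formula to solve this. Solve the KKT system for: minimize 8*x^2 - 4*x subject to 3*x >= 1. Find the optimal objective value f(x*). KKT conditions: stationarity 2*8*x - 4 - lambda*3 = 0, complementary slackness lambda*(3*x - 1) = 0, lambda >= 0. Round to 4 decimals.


Step 1: Try lambda = 0 (constraint inactive).
x_unc = 4/(2*8) = 0.25
Check: 3*0.25 = 0.75 < 1 -- violated!
Step 2: Constraint must be active: 3*x = 1
x* = 1/3 = 0.3333 (rounded; the exact value 1/3 is used below)
lambda = (2*8*(1/3) - 4)/3 = 0.4444
Step 3: Compute optimal value.
f(x*) = 8*(1/3)^2 - 4*(1/3) = -0.4444


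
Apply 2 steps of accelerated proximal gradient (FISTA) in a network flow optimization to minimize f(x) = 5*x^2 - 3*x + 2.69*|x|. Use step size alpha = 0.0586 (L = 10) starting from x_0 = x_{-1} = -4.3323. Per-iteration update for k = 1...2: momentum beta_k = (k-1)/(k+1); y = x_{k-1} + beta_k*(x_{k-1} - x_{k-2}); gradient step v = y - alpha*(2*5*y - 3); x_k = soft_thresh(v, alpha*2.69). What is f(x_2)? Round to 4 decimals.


FISTA on f(x) = 5*x^2 - 3*x + 2.69*|x|
L = 10, alpha = 0.0586
Iteration 1: beta = 0.0, y = -4.3323 + 0.0*(-4.3323 + 4.3323) = -4.3323
  grad(y) = -46.323, v = y - alpha*grad = -1.6178
  prox(v) = soft_thresh(-1.6178, 0.1576) = -1.4601
Iteration 2: beta = 0.3333, y = -1.4601 + 0.3333*(-1.4601 + 4.3323) = -0.5028
  grad(y) = -8.0275, v = y - alpha*grad = -0.0323
  prox(v) = soft_thresh(-0.0323, 0.1576) = 0.0
f(x_2) = 5*0.0^2 - 3*0.0 + 2.69*|0.0| = 0.0


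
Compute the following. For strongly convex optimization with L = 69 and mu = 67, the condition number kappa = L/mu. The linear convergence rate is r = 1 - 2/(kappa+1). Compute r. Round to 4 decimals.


Step 1: Compute the condition number.
kappa = L/mu = 69/67 = 1.0299
Step 2: Compute the convergence rate.
r = 1 - 2/(kappa + 1) = 1 - 2*mu/(L + mu) = (L - mu)/(L + mu) = 2/136 = 0.0147


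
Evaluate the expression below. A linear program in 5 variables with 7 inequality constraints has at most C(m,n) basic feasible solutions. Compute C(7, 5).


Each vertex corresponds to some choice of n active constraints out of m, so the number of vertices is at most C(m, n) = m! / (n!(m-n)!).
m = 7, n = 5
Numerator: 7 * 6 * 5 * 4 * 3
Denominator: 5! = 120
C(7, 5) = 21


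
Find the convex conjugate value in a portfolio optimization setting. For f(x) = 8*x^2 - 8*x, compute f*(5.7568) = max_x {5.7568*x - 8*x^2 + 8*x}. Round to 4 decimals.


f*(y) = sup_x {y*x - a*x^2 - b*x} = sup_x {(y-b)*x - a*x^2}
FOC: (y - b) - 2a*x = 0 => x* = (y - b)/(2a)
x* = (5.7568 + 8)/(2*8) = 0.8598
f*(5.7568) = (y-b)^2/(4a) = (5.7568 + 8)^2/(4*8)
= 189.2495/32 = 5.914


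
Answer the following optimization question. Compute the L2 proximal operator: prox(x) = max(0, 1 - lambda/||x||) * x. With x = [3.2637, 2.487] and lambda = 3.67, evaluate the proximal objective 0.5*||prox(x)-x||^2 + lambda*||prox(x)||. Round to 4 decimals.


Step 1: Compute ||x||.
||x|| = 4.1033
Step 2: Compute scaling factor.
scale = max(0, 1 - 3.67/4.1033) = 0.1056
Step 3: prox(x) = [0.3446, 0.2626]
||prox(x)|| = 0.4333
Step 4: Proximal objective.
0.5*||prox-x||^2 = 6.7345
lambda*||prox|| = 1.5902
Total = 8.3246


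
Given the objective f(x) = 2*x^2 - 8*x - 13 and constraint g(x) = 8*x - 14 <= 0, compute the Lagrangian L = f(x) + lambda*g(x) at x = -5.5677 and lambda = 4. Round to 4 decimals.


Step 1: Evaluate f(x).
f(-5.5677) = 2*(-5.5677)^2 - 8*(-5.5677) - 13 = 93.5402
Step 2: Evaluate g(x).
g(-5.5677) = 8*-5.5677 - 14 = -58.5416
Step 3: Compute Lagrangian.
L = 93.5402 + 4*-58.5416 = -140.6262


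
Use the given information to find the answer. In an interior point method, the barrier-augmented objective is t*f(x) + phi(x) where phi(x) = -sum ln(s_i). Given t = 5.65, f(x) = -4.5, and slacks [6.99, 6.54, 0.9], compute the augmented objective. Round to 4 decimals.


Step 1: Compute log-barrier.
ln values: [1.9445, 1.8779, -0.1054]
phi = -(1.9445 + 1.8779 - 0.1054) = -3.7171
Step 2: Compute augmented objective.
t*f(x) = 5.65*-4.5 = -25.425
Total = -25.425 - 3.7171 = -29.1421


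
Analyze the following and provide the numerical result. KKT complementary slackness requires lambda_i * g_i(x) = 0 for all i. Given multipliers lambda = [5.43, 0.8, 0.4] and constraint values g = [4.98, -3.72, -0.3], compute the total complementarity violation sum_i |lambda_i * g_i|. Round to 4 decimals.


KKT complementary slackness check:
lambda_1 * g_1 = 5.43 * 4.98 = 27.0414
lambda_2 * g_2 = 0.8 * -3.72 = -2.976
lambda_3 * g_3 = 0.4 * -0.3 = -0.12
Total violation = 27.0414 + 2.976 + 0.12 = 30.1374


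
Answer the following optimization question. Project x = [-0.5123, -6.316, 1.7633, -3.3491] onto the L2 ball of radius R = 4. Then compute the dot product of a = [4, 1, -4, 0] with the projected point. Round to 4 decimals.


Step 1: Compute ||x|| (intermediates to 6 decimals).
||x|| = sqrt((-0.5123)^2 + (-6.316)^2 + 1.7633^2 + (-3.3491)^2) = 7.381057
Step 2: Project.
Since ||x|| > R, scale = R/||x|| = 4/7.381057 = 0.541928, proj(x) = scale * x
proj(x) = [-0.27763, -3.422817, 0.955582, -1.814971]
Step 3: Dot product.
a^T * proj(x) = 4*(-0.27763) + 1*(-3.422817) - 4*0.955582 + 0*(-1.814971) = -8.3557


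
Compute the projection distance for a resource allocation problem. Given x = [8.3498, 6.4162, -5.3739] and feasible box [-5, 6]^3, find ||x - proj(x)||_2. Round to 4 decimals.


Project each component onto [-5, 6].
clip(8.3498) = 6.0, clip(6.4162) = 6.0, clip(-5.3739) = -5.0
Projection = [6.0, 6.0, -5.0]
Squared diffs: [5.5216, 0.1732, 0.1398]
Distance = sqrt(5.8346) = 2.4155


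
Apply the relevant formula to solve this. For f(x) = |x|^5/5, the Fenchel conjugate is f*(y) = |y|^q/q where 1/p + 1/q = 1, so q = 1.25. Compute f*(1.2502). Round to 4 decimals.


The conjugate exponent q satisfies 1/p + 1/q = 1.
p = 5, so q = 5/(5 - 1) = 1.25
|y|^q = 1.2502^1.25 = 1.322
f*(1.2502) = 1.322 / 1.25 = 1.0576


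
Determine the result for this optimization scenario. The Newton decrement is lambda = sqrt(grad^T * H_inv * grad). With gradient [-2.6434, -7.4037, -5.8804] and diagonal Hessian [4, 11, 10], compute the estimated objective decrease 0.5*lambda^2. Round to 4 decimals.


Step 1: H is diagonal, so H^(-1) * g = [-0.6609, -0.6731, -0.588].
Step 2: g^T H^(-1) g = sum_i g_i^2 / H_ii
  = (-2.6434)^2/4 + (-7.4037)^2/11 + (-5.8804)^2/10
  = 1.7469 + 4.9832 + 3.4579 = 10.188
Step 3: Objective decrease = 0.5 * g^T H^(-1) g = 5.094


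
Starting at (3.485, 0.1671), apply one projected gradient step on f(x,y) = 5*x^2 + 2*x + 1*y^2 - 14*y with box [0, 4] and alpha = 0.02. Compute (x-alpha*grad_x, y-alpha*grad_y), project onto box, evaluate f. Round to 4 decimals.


Step 1: Compute gradient at (3.485, 0.1671).
grad_x = 2*5*3.485 + 2 = 36.85
grad_y = 2*1*0.1671 - 14 = -13.6658
Step 2: Gradient step.
x_raw = 3.485 - 0.02*36.85 = 2.748
y_raw = 0.1671 - 0.02*-13.6658 = 0.4404
Step 3: Project onto [0, 4].
x_proj = clip(2.748) = 2.748
y_proj = clip(0.4404) = 0.4404
Step 4: Evaluate f.
f(2.748, 0.4404) = 37.2817


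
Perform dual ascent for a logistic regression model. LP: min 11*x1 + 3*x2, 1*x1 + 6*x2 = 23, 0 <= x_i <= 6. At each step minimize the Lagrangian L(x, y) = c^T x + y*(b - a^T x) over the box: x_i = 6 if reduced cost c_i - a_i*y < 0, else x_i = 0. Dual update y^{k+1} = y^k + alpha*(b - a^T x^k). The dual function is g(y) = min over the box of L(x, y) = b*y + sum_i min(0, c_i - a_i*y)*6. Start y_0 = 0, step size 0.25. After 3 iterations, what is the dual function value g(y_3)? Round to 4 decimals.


Dual ascent for LP: min 11*x1 + 3*x2, 1*x1 + 6*x2 = 23, 0 <= x_i <= 6
Step 1: y^k = 0.0, reduced costs: (11.0, 3.0)
  x^k = (0.0, 0.0), subgradient = b - a^T x = 23.0
  y^{k+1} = 0.0 + 0.25*23.0 = 5.75
Step 2: y^k = 5.75, reduced costs: (5.25, -31.5)
  x^k = (0.0, 6.0), subgradient = b - a^T x = -13.0
  y^{k+1} = 5.75 + 0.25*-13.0 = 2.5
Step 3: y^k = 2.5, reduced costs: (8.5, -12.0)
  x^k = (0.0, 6.0), subgradient = b - a^T x = -13.0
  y^{k+1} = 2.5 + 0.25*-13.0 = -0.75
Dual objective at y_3 = -0.75: reduced costs (11.75, 7.5), box minimizer x = (0.0, 0.0)
g(y_3) = b*y + (c1 - a1*y)*x1 + (c2 - a2*y)*x2 = 23*(-0.75) + 11.75*0.0 + 7.5*0.0 = -17.25 + 0.0 + 0.0 = -17.25


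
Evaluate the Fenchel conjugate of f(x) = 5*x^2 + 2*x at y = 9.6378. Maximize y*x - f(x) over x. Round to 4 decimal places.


f*(y) = sup_x {y*x - a*x^2 - b*x} = sup_x {(y-b)*x - a*x^2}
FOC: (y - b) - 2a*x = 0 => x* = (y - b)/(2a)
x* = (9.6378 - 2)/(2*5) = 0.7638
f*(9.6378) = (y-b)^2/(4a) = (9.6378 - 2)^2/(4*5)
= 58.336/20 = 2.9168


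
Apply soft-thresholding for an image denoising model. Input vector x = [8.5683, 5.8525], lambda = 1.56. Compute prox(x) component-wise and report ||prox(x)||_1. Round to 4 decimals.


Soft-thresholding with lambda = 1.56:
prox(8.5683) = sign(8.5683)*max(|8.5683| - 1.56, 0) = 7.0083
prox(5.8525) = sign(5.8525)*max(|5.8525| - 1.56, 0) = 4.2925
prox(x) = [7.0083, 4.2925]
||prox(x)||_1 = 7.0083 + 4.2925 = 11.3008


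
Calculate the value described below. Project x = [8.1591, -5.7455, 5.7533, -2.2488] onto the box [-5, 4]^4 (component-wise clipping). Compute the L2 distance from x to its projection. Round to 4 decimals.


Project each component onto [-5, 4].
clip(8.1591) = 4.0, clip(-5.7455) = -5.0, clip(5.7533) = 4.0, clip(-2.2488) = -2.2488
Projection = [4.0, -5.0, 4.0, -2.2488]
Squared diffs: [17.2981, 0.5558, 3.0741, 0.0]
Distance = sqrt(20.928) = 4.5747


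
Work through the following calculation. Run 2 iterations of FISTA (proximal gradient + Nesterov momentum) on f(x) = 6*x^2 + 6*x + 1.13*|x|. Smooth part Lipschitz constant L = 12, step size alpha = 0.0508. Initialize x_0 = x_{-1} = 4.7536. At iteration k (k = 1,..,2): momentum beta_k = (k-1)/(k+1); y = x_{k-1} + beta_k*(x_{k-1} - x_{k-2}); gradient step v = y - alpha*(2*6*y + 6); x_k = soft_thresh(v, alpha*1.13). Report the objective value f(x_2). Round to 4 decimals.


FISTA on f(x) = 6*x^2 + 6*x + 1.13*|x|
L = 12, alpha = 0.0508
Iteration 1: beta = 0.0, y = 4.7536 + 0.0*(4.7536 - 4.7536) = 4.7536
  grad(y) = 63.0432, v = y - alpha*grad = 1.551
  prox(v) = soft_thresh(1.551, 0.0574) = 1.4936
Iteration 2: beta = 0.3333, y = 1.4936 + 0.3333*(1.4936 - 4.7536) = 0.4069
  grad(y) = 10.8832, v = y - alpha*grad = -0.1459
  prox(v) = soft_thresh(-0.1459, 0.0574) = -0.0885
f(x_2) = 6*(-0.0885)^2 + 6*(-0.0885) + 1.13*|-0.0885| = -0.3841


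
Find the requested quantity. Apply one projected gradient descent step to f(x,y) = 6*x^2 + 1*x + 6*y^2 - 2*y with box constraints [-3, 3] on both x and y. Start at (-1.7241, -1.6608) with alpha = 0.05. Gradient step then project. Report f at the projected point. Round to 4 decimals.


Step 1: Compute gradient at (-1.7241, -1.6608).
grad_x = 2*6*-1.7241 + 1 = -19.6892
grad_y = 2*6*-1.6608 - 2 = -21.9296
Step 2: Gradient step.
x_raw = -1.7241 - 0.05*-19.6892 = -0.7396
y_raw = -1.6608 - 0.05*-21.9296 = -0.5643
Step 3: Project onto [-3, 3].
x_proj = clip(-0.7396) = -0.7396
y_proj = clip(-0.5643) = -0.5643
Step 4: Evaluate f.
f(-0.7396, -0.5643) = 5.5821


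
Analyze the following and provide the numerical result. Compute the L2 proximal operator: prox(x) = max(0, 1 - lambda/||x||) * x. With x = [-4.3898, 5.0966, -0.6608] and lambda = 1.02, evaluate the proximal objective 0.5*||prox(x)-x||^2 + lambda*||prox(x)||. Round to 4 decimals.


Step 1: Compute ||x||.
||x|| = 6.7589
Step 2: Compute scaling factor.
scale = max(0, 1 - 1.02/6.7589) = 0.8491
Step 3: prox(x) = [-3.7273, 4.3275, -0.5611]
||prox(x)|| = 5.7389
Step 4: Proximal objective.
0.5*||prox-x||^2 = 0.5202
lambda*||prox|| = 5.8537
Total = 6.3738


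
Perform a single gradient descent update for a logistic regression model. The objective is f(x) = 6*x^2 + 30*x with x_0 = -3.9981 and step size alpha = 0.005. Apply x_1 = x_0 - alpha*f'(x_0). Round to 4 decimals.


We compute the gradient at x_0 and apply the update.
f'(x) = 12*x + 30
f'(-3.9981) = 12*-3.9981 + 30 = -17.9772
x_1 = -3.9981 - 0.005*-17.9772 = -3.9082


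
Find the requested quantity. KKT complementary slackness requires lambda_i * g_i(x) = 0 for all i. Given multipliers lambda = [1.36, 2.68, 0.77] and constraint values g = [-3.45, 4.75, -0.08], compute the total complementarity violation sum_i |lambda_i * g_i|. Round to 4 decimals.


KKT complementary slackness check:
lambda_1 * g_1 = 1.36 * -3.45 = -4.692
lambda_2 * g_2 = 2.68 * 4.75 = 12.73
lambda_3 * g_3 = 0.77 * -0.08 = -0.0616
Total violation = 4.692 + 12.73 + 0.0616 = 17.4836


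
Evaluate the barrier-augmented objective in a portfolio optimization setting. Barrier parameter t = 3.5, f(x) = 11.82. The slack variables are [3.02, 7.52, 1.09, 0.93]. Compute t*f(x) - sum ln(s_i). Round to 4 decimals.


Step 1: Compute log-barrier.
ln values: [1.1053, 2.0176, 0.0862, -0.0726]
phi = -(1.1053 + 2.0176 + 0.0862 - 0.0726) = -3.1364
Step 2: Compute augmented objective.
t*f(x) = 3.5*11.82 = 41.37
Total = 41.37 - 3.1364 = 38.2336


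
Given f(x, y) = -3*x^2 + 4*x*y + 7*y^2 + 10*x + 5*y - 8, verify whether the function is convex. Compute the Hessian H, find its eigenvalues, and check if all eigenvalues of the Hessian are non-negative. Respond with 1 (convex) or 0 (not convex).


The Hessian of f(x,y) = -3*x^2 + 4*x*y + 7*y^2 + 10*x + 5*y - 8 is:
H = [[-6, 4], [4, 14]]
Trace = -6 + 14 = 8
Determinant = -6*14 - (4)^2 = -100
Discriminant = (8)^2 - 4*-100 = 464.0
Eigenvalues: lambda_1 = -6.7703, lambda_2 = 14.7703
The function is not convex.

0


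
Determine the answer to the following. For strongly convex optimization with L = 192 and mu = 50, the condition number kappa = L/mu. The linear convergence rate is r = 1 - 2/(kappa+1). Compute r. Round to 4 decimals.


Step 1: Compute the condition number.
kappa = L/mu = 192/50 = 3.84
Step 2: Compute the convergence rate.
r = 1 - 2/(kappa + 1) = 1 - 2*mu/(L + mu) = (L - mu)/(L + mu) = 142/242 = 0.5868


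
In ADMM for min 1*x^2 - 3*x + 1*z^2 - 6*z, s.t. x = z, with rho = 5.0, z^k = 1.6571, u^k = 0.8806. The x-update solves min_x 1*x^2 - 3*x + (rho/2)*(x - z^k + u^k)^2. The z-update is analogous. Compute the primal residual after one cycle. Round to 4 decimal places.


ADMM iteration with rho = 5.0, z^k = 1.6571, u^k = 0.8806
Step 1: x-update.
Minimize 1*x^2 - 3*x + (5.0/2)*(x - 1.6571 + 0.8806)^2
FOC: (2*1 + 5.0)*x = 3 + 5.0*(1.6571 - 0.8806)
x^{k+1} = 0.9832
Step 2: z-update.
Minimize 1*z^2 - 6*z + (5.0/2)*(0.9832 - z + 0.8806)^2
FOC: (2*1 + 5.0)*z = 6 + 5.0*(0.9832 + 0.8806)
z^{k+1} = 2.1884
Step 3: u-update.
u^{k+1} = 0.8806 + 0.9832 - 2.1884 = -0.3246
Step 4: Primal residual = |0.9832 - 2.1884| = 1.2052


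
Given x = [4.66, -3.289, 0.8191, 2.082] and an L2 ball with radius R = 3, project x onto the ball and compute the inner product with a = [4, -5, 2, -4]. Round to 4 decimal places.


Step 1: Compute ||x|| (intermediates to 6 decimals).
||x|| = sqrt(4.66^2 + (-3.289)^2 + 0.8191^2 + 2.082^2) = 6.126889
Step 2: Project.
Since ||x|| > R, scale = R/||x|| = 3/6.126889 = 0.489645, proj(x) = scale * x
proj(x) = [2.281746, -1.610442, 0.401068, 1.019441]
Step 3: Dot product.
a^T * proj(x) = 4*2.281746 - 5*(-1.610442) + 2*0.401068 - 4*1.019441 = 13.9036


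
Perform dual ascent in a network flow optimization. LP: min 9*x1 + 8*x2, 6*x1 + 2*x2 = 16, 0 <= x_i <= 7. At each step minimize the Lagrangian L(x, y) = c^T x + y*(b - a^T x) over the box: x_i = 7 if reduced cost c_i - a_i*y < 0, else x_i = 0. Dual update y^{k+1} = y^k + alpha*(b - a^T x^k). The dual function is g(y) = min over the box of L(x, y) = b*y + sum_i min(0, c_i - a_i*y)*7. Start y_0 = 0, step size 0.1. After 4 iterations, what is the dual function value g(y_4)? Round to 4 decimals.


Dual ascent for LP: min 9*x1 + 8*x2, 6*x1 + 2*x2 = 16, 0 <= x_i <= 7
Step 1: y^k = 0.0, reduced costs: (9.0, 8.0)
  x^k = (0.0, 0.0), subgradient = b - a^T x = 16.0
  y^{k+1} = 0.0 + 0.1*16.0 = 1.6
Step 2: y^k = 1.6, reduced costs: (-0.6, 4.8)
  x^k = (7.0, 0.0), subgradient = b - a^T x = -26.0
  y^{k+1} = 1.6 + 0.1*-26.0 = -1.0
Step 3: y^k = -1.0, reduced costs: (15.0, 10.0)
  x^k = (0.0, 0.0), subgradient = b - a^T x = 16.0
  y^{k+1} = -1.0 + 0.1*16.0 = 0.6
Step 4: y^k = 0.6, reduced costs: (5.4, 6.8)
  x^k = (0.0, 0.0), subgradient = b - a^T x = 16.0
  y^{k+1} = 0.6 + 0.1*16.0 = 2.2
Dual objective at y_4 = 2.2: reduced costs (-4.2, 3.6), box minimizer x = (7.0, 0.0)
g(y_4) = b*y + (c1 - a1*y)*x1 + (c2 - a2*y)*x2 = 16*2.2 + (-4.2)*7.0 + 3.6*0.0 = 35.2 - 29.4 + 0.0 = 5.8


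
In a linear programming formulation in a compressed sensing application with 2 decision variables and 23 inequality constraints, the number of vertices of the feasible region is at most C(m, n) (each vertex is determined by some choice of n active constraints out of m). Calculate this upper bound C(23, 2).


Each vertex corresponds to some choice of n active constraints out of m, so the number of vertices is at most C(m, n) = m! / (n!(m-n)!).
m = 23, n = 2
Numerator: 23 * 22
Denominator: 2! = 2
C(23, 2) = 253


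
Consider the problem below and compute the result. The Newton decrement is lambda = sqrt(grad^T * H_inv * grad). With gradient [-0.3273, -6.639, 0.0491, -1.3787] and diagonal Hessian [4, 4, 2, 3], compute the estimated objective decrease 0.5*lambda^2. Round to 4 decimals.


Step 1: H is diagonal, so H^(-1) * g = [-0.0818, -1.6598, 0.0246, -0.4596].
Step 2: g^T H^(-1) g = sum_i g_i^2 / H_ii
  = (-0.3273)^2/4 + (-6.639)^2/4 + (0.0491)^2/2 + (-1.3787)^2/3
  = 0.0268 + 11.0191 + 0.0012 + 0.6336 = 11.6807
Step 3: Objective decrease = 0.5 * g^T H^(-1) g = 5.8403


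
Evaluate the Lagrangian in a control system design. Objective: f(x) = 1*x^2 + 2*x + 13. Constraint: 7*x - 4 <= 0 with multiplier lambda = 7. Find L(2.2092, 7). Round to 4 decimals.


Step 1: Evaluate f(x).
f(2.2092) = 1*2.2092^2 + 2*2.2092 + 13 = 22.299
Step 2: Evaluate g(x).
g(2.2092) = 7*2.2092 - 4 = 11.4644
Step 3: Compute Lagrangian.
L = 22.299 + 7*11.4644 = 102.5498


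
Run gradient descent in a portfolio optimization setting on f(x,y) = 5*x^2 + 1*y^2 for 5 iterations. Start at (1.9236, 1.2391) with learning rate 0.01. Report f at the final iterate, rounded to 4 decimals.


Gradient descent on f(x,y) = 5*x^2 + 1*y^2.
Starting point: (1.9236, 1.2391), alpha = 0.01
Step 1: grad_x = 2*5*1.9236 = 19.236, grad_y = 2*1*1.2391 = 2.4782
  x_1 = 1.9236 - 0.01*19.236 = 1.7312
  y_1 = 1.2391 - 0.01*2.4782 = 1.2143
Step 2: grad_x = 2*5*1.7312 = 17.3124, grad_y = 2*1*1.2143 = 2.4286
  x_2 = 1.7312 - 0.01*17.3124 = 1.5581
  y_2 = 1.2143 - 0.01*2.4286 = 1.19
Step 3: grad_x = 2*5*1.5581 = 15.5812, grad_y = 2*1*1.19 = 2.3801
  x_3 = 1.5581 - 0.01*15.5812 = 1.4023
  y_3 = 1.19 - 0.01*2.3801 = 1.1662
Step 4: grad_x = 2*5*1.4023 = 14.023, grad_y = 2*1*1.1662 = 2.3325
  x_4 = 1.4023 - 0.01*14.023 = 1.2621
  y_4 = 1.1662 - 0.01*2.3325 = 1.1429
Step 5: grad_x = 2*5*1.2621 = 12.6207, grad_y = 2*1*1.1429 = 2.2858
  x_5 = 1.2621 - 0.01*12.6207 = 1.1359
  y_5 = 1.1429 - 0.01*2.2858 = 1.12
f(1.1359, 1.12) = 5*1.1359^2 + 1*1.12^2 = 7.7055


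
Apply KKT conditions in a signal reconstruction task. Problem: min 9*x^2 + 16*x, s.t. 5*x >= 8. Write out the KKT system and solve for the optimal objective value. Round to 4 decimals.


Step 1: Try lambda = 0 (constraint inactive).
x_unc = -16/(2*9) = -0.8889
Check: 5*-0.8889 = -4.4445 < 8 -- violated!
Step 2: Constraint must be active: 5*x = 8
x* = 8/5 = 1.6
lambda = (2*9*1.6 + 16)/5 = 8.96
Step 3: Compute optimal value.
f(x*) = 9*1.6^2 + 16*1.6 = 48.64


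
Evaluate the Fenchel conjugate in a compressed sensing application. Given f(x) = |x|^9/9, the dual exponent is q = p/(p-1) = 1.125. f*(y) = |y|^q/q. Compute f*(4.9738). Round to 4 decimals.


The conjugate exponent q satisfies 1/p + 1/q = 1.
p = 9, so q = 9/(9 - 1) = 1.125
|y|^q = 4.9738^1.125 = 6.0782
f*(4.9738) = 6.0782 / 1.125 = 5.4028


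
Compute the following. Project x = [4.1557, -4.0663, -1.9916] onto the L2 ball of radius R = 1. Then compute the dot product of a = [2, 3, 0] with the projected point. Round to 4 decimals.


Step 1: Compute ||x|| (intermediates to 6 decimals).
||x|| = sqrt(4.1557^2 + (-4.0663)^2 + (-1.9916)^2) = 6.14582
Step 2: Project.
Since ||x|| > R, scale = R/||x|| = 1/6.14582 = 0.162712, proj(x) = scale * x
proj(x) = [0.676182, -0.661636, -0.324057]
Step 3: Dot product.
a^T * proj(x) = 2*0.676182 + 3*(-0.661636) + 0*(-0.324057) = -0.6325


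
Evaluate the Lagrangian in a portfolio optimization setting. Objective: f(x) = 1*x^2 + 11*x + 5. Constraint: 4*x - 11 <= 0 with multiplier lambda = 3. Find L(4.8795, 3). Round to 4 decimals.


Step 1: Evaluate f(x).
f(4.8795) = 1*4.8795^2 + 11*4.8795 + 5 = 82.484
Step 2: Evaluate g(x).
g(4.8795) = 4*4.8795 - 11 = 8.518
Step 3: Compute Lagrangian.
L = 82.484 + 3*8.518 = 108.038


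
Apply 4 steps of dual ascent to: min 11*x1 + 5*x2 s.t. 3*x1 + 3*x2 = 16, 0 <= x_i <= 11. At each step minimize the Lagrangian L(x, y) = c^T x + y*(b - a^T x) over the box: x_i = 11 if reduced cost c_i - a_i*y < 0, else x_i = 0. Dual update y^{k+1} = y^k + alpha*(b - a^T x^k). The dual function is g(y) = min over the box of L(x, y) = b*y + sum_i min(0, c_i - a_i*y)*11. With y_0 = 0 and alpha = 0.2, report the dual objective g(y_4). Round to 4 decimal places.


Dual ascent for LP: min 11*x1 + 5*x2, 3*x1 + 3*x2 = 16, 0 <= x_i <= 11
Step 1: y^k = 0.0, reduced costs: (11.0, 5.0)
  x^k = (0.0, 0.0), subgradient = b - a^T x = 16.0
  y^{k+1} = 0.0 + 0.2*16.0 = 3.2
Step 2: y^k = 3.2, reduced costs: (1.4, -4.6)
  x^k = (0.0, 11.0), subgradient = b - a^T x = -17.0
  y^{k+1} = 3.2 + 0.2*-17.0 = -0.2
Step 3: y^k = -0.2, reduced costs: (11.6, 5.6)
  x^k = (0.0, 0.0), subgradient = b - a^T x = 16.0
  y^{k+1} = -0.2 + 0.2*16.0 = 3.0
Step 4: y^k = 3.0, reduced costs: (2.0, -4.0)
  x^k = (0.0, 11.0), subgradient = b - a^T x = -17.0
  y^{k+1} = 3.0 + 0.2*-17.0 = -0.4
Dual objective at y_4 = -0.4: reduced costs (12.2, 6.2), box minimizer x = (0.0, 0.0)
g(y_4) = b*y + (c1 - a1*y)*x1 + (c2 - a2*y)*x2 = 16*(-0.4) + 12.2*0.0 + 6.2*0.0 = -6.4 + 0.0 + 0.0 = -6.4


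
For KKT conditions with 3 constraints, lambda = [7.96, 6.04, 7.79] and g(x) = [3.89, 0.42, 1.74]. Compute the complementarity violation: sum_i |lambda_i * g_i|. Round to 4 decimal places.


KKT complementary slackness check:
lambda_1 * g_1 = 7.96 * 3.89 = 30.9644
lambda_2 * g_2 = 6.04 * 0.42 = 2.5368
lambda_3 * g_3 = 7.79 * 1.74 = 13.5546
Total violation = 30.9644 + 2.5368 + 13.5546 = 47.0558


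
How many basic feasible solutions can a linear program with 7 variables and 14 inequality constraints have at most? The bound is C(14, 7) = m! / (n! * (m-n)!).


Each vertex corresponds to some choice of n active constraints out of m, so the number of vertices is at most C(m, n) = m! / (n!(m-n)!).
m = 14, n = 7
Numerator: 14 * 13 * 12 * 11 * 10 * 9 * 8
Denominator: 7! = 5040
C(14, 7) = 3432


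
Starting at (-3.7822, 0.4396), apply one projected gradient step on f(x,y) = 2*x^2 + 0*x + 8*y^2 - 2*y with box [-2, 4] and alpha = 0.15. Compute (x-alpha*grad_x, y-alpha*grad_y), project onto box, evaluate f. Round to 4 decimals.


Step 1: Compute gradient at (-3.7822, 0.4396).
grad_x = 2*2*-3.7822 + 0 = -15.1288
grad_y = 2*8*0.4396 - 2 = 5.0336
Step 2: Gradient step.
x_raw = -3.7822 - 0.15*-15.1288 = -1.5129
y_raw = 0.4396 - 0.15*5.0336 = -0.3154
Step 3: Project onto [-2, 4].
x_proj = clip(-1.5129) = -1.5129
y_proj = clip(-0.3154) = -0.3154
Step 4: Evaluate f.
f(-1.5129, -0.3154) = 6.0045


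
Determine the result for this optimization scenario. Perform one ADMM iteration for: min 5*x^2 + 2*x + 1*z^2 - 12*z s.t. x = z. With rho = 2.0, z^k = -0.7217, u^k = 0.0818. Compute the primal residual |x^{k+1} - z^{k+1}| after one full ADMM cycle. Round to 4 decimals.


ADMM iteration with rho = 2.0, z^k = -0.7217, u^k = 0.0818
Step 1: x-update.
Minimize 5*x^2 + 2*x + (2.0/2)*(x + 0.7217 + 0.0818)^2
FOC: (2*5 + 2.0)*x = -2 + 2.0*(-0.7217 - 0.0818)
x^{k+1} = -0.3006
Step 2: z-update.
Minimize 1*z^2 - 12*z + (2.0/2)*(-0.3006 - z + 0.0818)^2
FOC: (2*1 + 2.0)*z = 12 + 2.0*(-0.3006 + 0.0818)
z^{k+1} = 2.8906
Step 3: u-update.
u^{k+1} = 0.0818 - 0.3006 - 2.8906 = -3.1094
Step 4: Primal residual = |-0.3006 - 2.8906| = 3.1912


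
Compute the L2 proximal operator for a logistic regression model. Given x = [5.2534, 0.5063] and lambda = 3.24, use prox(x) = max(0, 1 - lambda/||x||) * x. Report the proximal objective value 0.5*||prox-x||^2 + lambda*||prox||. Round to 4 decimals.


Step 1: Compute ||x||.
||x|| = 5.2777
Step 2: Compute scaling factor.
scale = max(0, 1 - 3.24/5.2777) = 0.3861
Step 3: prox(x) = [2.0283, 0.1955]
||prox(x)|| = 2.0377
Step 4: Proximal objective.
0.5*||prox-x||^2 = 5.2488
lambda*||prox|| = 6.6021
Total = 11.8511


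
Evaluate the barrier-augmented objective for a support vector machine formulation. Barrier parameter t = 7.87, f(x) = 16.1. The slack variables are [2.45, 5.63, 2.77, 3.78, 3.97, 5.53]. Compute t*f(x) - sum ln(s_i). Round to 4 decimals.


Step 1: Compute log-barrier.
ln values: [0.8961, 1.7281, 1.0188, 1.3297, 1.3788, 1.7102]
phi = -(0.8961 + 1.7281 + 1.0188 + 1.3297 + 1.3788 + 1.7102) = -8.0617
Step 2: Compute augmented objective.
t*f(x) = 7.87*16.1 = 126.707
Total = 126.707 - 8.0617 = 118.6453


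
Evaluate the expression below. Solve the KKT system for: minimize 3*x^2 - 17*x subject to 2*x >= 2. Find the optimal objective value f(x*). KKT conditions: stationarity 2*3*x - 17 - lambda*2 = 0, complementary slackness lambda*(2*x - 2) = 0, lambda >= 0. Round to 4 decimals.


Step 1: Try lambda = 0 (constraint inactive).
Stationarity: 2*3*x - 17 = 0
x* = 17/(2*3) = 17/6 = 2.8333 (rounded; the exact value 17/6 is used below)
Check constraint: 2*2.8333 = 5.6666 >= 2 -- satisfied.
Step 2: Compute optimal value.
f(x*) = 3*(17/6)^2 - 17*(17/6) = -24.0833


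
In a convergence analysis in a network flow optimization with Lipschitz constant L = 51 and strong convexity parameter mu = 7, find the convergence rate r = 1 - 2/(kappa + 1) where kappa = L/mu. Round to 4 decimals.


Step 1: Compute the condition number.
kappa = L/mu = 51/7 = 7.2857
Step 2: Compute the convergence rate.
r = 1 - 2/(kappa + 1) = 1 - 2*mu/(L + mu) = (L - mu)/(L + mu) = 44/58 = 0.7586


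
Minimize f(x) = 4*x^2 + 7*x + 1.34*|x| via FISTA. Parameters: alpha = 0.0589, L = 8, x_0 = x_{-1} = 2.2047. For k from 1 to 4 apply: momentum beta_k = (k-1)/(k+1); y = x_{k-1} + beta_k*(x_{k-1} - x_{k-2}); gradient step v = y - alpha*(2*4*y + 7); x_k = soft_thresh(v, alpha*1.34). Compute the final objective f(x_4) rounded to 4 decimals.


FISTA on f(x) = 4*x^2 + 7*x + 1.34*|x|
L = 8, alpha = 0.0589
Iteration 1: beta = 0.0, y = 2.2047 + 0.0*(2.2047 - 2.2047) = 2.2047
  grad(y) = 24.6376, v = y - alpha*grad = 0.7535
  prox(v) = soft_thresh(0.7535, 0.0789) = 0.6746
Iteration 2: beta = 0.3333, y = 0.6746 + 0.3333*(0.6746 - 2.2047) = 0.1646
  grad(y) = 8.3167, v = y - alpha*grad = -0.3253
  prox(v) = soft_thresh(-0.3253, 0.0789) = -0.2463
Iteration 3: beta = 0.5, y = -0.2463 + 0.5*(-0.2463 - 0.6746) = -0.7068
  grad(y) = 1.3455, v = y - alpha*grad = -0.7861
  prox(v) = soft_thresh(-0.7861, 0.0789) = -0.7071
Iteration 4: beta = 0.6, y = -0.7071 + 0.6*(-0.7071 + 0.2463) = -0.9836
  grad(y) = -0.8689, v = y - alpha*grad = -0.9324
  prox(v) = soft_thresh(-0.9324, 0.0789) = -0.8535
f(x_4) = 4*(-0.8535)^2 + 7*(-0.8535) + 1.34*|-0.8535| = -1.9169


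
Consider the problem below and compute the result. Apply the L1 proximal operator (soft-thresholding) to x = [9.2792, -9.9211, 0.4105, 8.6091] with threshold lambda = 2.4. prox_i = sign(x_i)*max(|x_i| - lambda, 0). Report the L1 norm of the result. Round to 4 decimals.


Soft-thresholding with lambda = 2.4:
prox(9.2792) = sign(9.2792)*max(|9.2792| - 2.4, 0) = 6.8792
prox(-9.9211) = sign(-9.9211)*max(|-9.9211| - 2.4, 0) = -7.5211
prox(0.4105) = sign(0.4105)*max(|0.4105| - 2.4, 0) = 0.0
prox(8.6091) = sign(8.6091)*max(|8.6091| - 2.4, 0) = 6.2091
prox(x) = [6.8792, -7.5211, 0.0, 6.2091]
||prox(x)||_1 = 6.8792 + 7.5211 + 0.0 + 6.2091 = 20.6094


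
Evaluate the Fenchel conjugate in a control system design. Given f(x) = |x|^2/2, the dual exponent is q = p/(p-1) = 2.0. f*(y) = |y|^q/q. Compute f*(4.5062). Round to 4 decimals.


The conjugate exponent q satisfies 1/p + 1/q = 1.
p = 2, so q = 2/(2 - 1) = 2.0
|y|^q = 4.5062^2.0 = 20.3058
f*(4.5062) = 20.3058 / 2.0 = 10.1529


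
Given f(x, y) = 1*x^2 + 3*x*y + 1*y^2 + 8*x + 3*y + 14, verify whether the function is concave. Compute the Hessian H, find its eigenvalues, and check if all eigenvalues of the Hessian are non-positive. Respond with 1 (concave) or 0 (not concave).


The Hessian of f(x,y) = 1*x^2 + 3*x*y + 1*y^2 + 8*x + 3*y + 14 is:
H = [[2, 3], [3, 2]]
Trace = 2 + 2 = 4
Determinant = 2*2 - (3)^2 = -5
Discriminant = (4)^2 - 4*-5 = 36.0
Eigenvalues: lambda_1 = -1.0, lambda_2 = 5.0
The function is not concave.

0


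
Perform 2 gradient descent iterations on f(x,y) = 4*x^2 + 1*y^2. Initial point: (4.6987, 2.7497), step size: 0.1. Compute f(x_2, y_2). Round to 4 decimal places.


Gradient descent on f(x,y) = 4*x^2 + 1*y^2.
Starting point: (4.6987, 2.7497), alpha = 0.1
Step 1: grad_x = 2*4*4.6987 = 37.5896, grad_y = 2*1*2.7497 = 5.4994
  x_1 = 4.6987 - 0.1*37.5896 = 0.9397
  y_1 = 2.7497 - 0.1*5.4994 = 2.1998
Step 2: grad_x = 2*4*0.9397 = 7.5179, grad_y = 2*1*2.1998 = 4.3995
  x_2 = 0.9397 - 0.1*7.5179 = 0.1879
  y_2 = 2.1998 - 0.1*4.3995 = 1.7598
f(0.1879, 1.7598) = 4*0.1879^2 + 1*1.7598^2 = 3.2382


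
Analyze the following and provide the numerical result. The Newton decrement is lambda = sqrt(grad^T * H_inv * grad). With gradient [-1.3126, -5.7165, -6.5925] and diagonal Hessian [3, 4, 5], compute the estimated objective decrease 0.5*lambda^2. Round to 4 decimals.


Step 1: H is diagonal, so H^(-1) * g = [-0.4375, -1.4291, -1.3185].
Step 2: g^T H^(-1) g = sum_i g_i^2 / H_ii
  = (-1.3126)^2/3 + (-5.7165)^2/4 + (-6.5925)^2/5
  = 0.5743 + 8.1696 + 8.6922 = 17.4361
Step 3: Objective decrease = 0.5 * g^T H^(-1) g = 8.7181


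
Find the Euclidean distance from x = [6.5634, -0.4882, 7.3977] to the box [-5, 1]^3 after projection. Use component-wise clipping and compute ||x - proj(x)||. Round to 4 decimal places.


Project each component onto [-5, 1].
clip(6.5634) = 1.0, clip(-0.4882) = -0.4882, clip(7.3977) = 1.0
Projection = [1.0, -0.4882, 1.0]
Squared diffs: [30.9514, 0.0, 40.9306]
Distance = sqrt(71.882) = 8.4783


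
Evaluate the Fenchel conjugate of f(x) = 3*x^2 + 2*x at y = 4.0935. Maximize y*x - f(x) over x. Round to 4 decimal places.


f*(y) = sup_x {y*x - a*x^2 - b*x} = sup_x {(y-b)*x - a*x^2}
FOC: (y - b) - 2a*x = 0 => x* = (y - b)/(2a)
x* = (4.0935 - 2)/(2*3) = 0.3489
f*(4.0935) = (y-b)^2/(4a) = (4.0935 - 2)^2/(4*3)
= 4.3827/12 = 0.3652


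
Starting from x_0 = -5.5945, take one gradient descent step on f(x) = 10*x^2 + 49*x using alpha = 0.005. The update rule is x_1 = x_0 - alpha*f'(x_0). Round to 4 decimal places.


We compute the gradient at x_0 and apply the update.
f'(x) = 20*x + 49
f'(-5.5945) = 20*-5.5945 + 49 = -62.89
x_1 = -5.5945 - 0.005*-62.89 = -5.2801


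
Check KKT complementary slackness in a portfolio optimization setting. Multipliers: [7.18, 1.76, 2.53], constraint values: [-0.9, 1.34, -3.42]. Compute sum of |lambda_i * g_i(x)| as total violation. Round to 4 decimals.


KKT complementary slackness check:
lambda_1 * g_1 = 7.18 * -0.9 = -6.462
lambda_2 * g_2 = 1.76 * 1.34 = 2.3584
lambda_3 * g_3 = 2.53 * -3.42 = -8.6526
Total violation = 6.462 + 2.3584 + 8.6526 = 17.473


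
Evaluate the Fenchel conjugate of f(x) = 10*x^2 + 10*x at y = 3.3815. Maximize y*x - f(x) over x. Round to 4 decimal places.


f*(y) = sup_x {y*x - a*x^2 - b*x} = sup_x {(y-b)*x - a*x^2}
FOC: (y - b) - 2a*x = 0 => x* = (y - b)/(2a)
x* = (3.3815 - 10)/(2*10) = -0.3309
f*(3.3815) = (y-b)^2/(4a) = (3.3815 - 10)^2/(4*10)
= 43.8045/40 = 1.0951


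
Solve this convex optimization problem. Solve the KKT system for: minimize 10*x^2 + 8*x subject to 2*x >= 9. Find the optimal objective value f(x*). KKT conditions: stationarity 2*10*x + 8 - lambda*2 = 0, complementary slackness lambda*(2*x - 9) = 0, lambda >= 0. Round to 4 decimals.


Step 1: Try lambda = 0 (constraint inactive).
x_unc = -8/(2*10) = -0.4
Check: 2*-0.4 = -0.8 < 9 -- violated!
Step 2: Constraint must be active: 2*x = 9
x* = 9/2 = 4.5
lambda = (2*10*4.5 + 8)/2 = 49.0
Step 3: Compute optimal value.
f(x*) = 10*4.5^2 + 8*4.5 = 238.5


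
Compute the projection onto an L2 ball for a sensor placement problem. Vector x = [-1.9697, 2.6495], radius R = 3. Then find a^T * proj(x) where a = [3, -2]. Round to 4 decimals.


Step 1: Compute ||x|| (intermediates to 6 decimals).
||x|| = sqrt((-1.9697)^2 + 2.6495^2) = 3.301449
Step 2: Project.
Since ||x|| > R, scale = R/||x|| = 3/3.301449 = 0.908692, proj(x) = scale * x
proj(x) = [-1.789851, 2.407579]
Step 3: Dot product.
a^T * proj(x) = 3*(-1.789851) - 2*2.407579 = -10.1847
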